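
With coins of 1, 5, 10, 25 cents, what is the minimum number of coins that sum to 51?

3

Greedy: take as many of the largest coin as possible, then repeat with the remainder.
51 − 2×25→1 − 1×1→0
Total coins = 2 + 1 = 3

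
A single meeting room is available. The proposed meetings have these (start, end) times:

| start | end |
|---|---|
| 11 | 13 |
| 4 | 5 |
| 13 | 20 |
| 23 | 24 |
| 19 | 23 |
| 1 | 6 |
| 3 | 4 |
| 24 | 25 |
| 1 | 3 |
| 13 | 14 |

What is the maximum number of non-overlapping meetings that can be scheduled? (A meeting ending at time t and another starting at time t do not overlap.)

8

Order by finish time; keep every interval that doesn't clash with the previous kept one.
Sorted by end: (1,3)  (3,4)  (4,5)  (1,6)  (11,13)  (13,14)  (13,20)  (19,23)  (23,24)  (24,25)
take (1,3); take (3,4); take (4,5); take (11,13); take (13,14); take (19,23); take (23,24); take (24,25).
Selected 8 meetings.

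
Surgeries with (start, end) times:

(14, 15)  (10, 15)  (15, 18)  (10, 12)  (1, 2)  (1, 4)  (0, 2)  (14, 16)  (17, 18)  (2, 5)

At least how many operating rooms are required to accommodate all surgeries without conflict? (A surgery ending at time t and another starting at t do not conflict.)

Events (time:±→running): 0:+→1 1:+→2 1:+→3 … peak 3.

3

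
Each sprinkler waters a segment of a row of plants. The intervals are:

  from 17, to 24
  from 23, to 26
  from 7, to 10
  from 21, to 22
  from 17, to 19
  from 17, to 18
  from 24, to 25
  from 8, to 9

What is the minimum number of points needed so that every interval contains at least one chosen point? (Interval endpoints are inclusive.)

Sort by right endpoint; whenever an interval is uncovered, place a point at its right end.
Sorted: [8,9] [7,10] [17,18] [17,19] [21,22] [17,24] [24,25] [23,26]
{[8,9],[7,10]} hit by 9; {[17,18],[17,19]} hit by 18; {[21,22],[17,24]} hit by 22; {[24,25],[23,26]} hit by 25.
Points: 9, 18, 22, 25 (4 total).

4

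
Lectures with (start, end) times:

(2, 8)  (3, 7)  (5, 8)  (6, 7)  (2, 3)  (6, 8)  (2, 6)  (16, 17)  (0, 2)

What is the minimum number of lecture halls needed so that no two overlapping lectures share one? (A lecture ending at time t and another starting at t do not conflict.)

5

The answer is the maximum number of intervals overlapping at any instant.
starts: [0, 2, 2, 2, 3, 5, 6, 6, 16]
ends:   [2, 3, 6, 7, 7, 8, 8, 8, 17]
s0→1 e2→0 s2→1 s2→2 s2→3 e3→2 s3→3 s5→4 e6→3 s6→4 s6→5  — peak 5.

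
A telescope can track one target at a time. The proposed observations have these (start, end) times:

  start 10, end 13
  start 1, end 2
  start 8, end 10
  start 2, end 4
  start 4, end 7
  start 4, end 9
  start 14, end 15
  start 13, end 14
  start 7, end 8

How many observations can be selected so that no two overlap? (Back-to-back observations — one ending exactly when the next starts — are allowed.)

8

Sorted by end: (1,2)  (2,4)  (4,7)  (7,8)  (4,9)  (8,10)  (10,13)  (13,14)  (14,15)
take (1,2); take (2,4); take (4,7); take (7,8); take (8,10); take (10,13); take (13,14); take (14,15).
Selected 8 observations.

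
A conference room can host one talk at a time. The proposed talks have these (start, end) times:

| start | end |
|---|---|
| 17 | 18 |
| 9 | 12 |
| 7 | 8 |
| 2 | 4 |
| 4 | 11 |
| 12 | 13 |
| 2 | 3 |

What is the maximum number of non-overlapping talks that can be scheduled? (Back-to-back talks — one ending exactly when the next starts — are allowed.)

Sort by end time and greedily take each interval whose start is ≥ the last chosen end.
Sorted by end: (2,3)  (2,4)  (7,8)  (4,11)  (9,12)  (12,13)  (17,18)
take (2,3); take (7,8); skip (4,11); take (9,12); take (12,13); take (17,18).
Selected 5 talks.

5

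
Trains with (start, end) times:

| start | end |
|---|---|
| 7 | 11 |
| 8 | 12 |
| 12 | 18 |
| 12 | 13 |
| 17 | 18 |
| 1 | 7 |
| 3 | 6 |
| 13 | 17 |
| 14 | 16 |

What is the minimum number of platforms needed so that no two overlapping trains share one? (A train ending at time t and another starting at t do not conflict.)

Count concurrent intervals with a sweep; the peak is the room count.
starts: [1, 3, 7, 8, 12, 12, 13, 14, 17]
ends:   [6, 7, 11, 12, 13, 16, 17, 18, 18]
s1→1 s3→2 e6→1 e7→0 s7→1 s8→2 e11→1 e12→0 s12→1 s12→2 e13→1 s13→2 s14→3  — peak 3.

3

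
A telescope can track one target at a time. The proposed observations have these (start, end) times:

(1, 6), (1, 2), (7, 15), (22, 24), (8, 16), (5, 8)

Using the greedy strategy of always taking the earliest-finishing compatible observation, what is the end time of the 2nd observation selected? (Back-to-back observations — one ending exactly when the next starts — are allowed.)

8

Order by finish time; keep every interval that doesn't clash with the previous kept one.
By end time: (1,2), (1,6), (5,8), (7,15), (8,16), (22,24).
Pick (1,2); next start ≥ 2 → (5,8); next start ≥ 8 → (8,16); next start ≥ 16 → (22,24).
Selected: (1,2) (5,8) (8,16) (22,24)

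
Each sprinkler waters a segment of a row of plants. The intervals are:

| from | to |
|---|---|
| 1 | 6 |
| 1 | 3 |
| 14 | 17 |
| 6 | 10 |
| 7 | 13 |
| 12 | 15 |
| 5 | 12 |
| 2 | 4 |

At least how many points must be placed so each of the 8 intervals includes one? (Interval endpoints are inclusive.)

Sorted: [1,3] [2,4] [1,6] [6,10] [5,12] [7,13] [12,15] [14,17]
{[1,3],[2,4],[1,6]} hit by 3; {[6,10],[5,12],[7,13]} hit by 10; {[12,15],[14,17]} hit by 15.
Points: 3, 10, 15 (3 total).

3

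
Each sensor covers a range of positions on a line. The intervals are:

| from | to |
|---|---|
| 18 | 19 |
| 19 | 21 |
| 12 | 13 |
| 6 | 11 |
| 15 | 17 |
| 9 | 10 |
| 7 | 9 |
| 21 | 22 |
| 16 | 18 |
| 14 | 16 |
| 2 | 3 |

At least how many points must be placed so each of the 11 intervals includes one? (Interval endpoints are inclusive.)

Process intervals by earliest right end; each time one isn't hit yet, stab at its right endpoint.
By right end: [2,3]  [7,9]  [9,10]  [6,11]  [12,13]  [14,16]  [15,17]  [16,18]  [18,19]  [19,21]  [21,22]
[2,3] uncovered → point at 3; [7,9] uncovered → point at 9; [12,13] uncovered → point at 13; [14,16] uncovered → point at 16; [18,19] uncovered → point at 19; [21,22] uncovered → point at 22.
Points: 3, 9, 13, 16, 19, 22 (6 total).

6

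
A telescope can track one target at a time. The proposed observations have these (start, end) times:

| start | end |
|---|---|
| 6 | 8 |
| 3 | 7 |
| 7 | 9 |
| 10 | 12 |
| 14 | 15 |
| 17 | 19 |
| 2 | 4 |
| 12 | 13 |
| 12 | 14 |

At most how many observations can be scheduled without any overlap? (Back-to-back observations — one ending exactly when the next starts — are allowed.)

6

Sorted by end: (2,4)  (3,7)  (6,8)  (7,9)  (10,12)  (12,13)  (12,14)  (14,15)  (17,19)
take (2,4); skip (3,7); take (6,8); take (10,12); take (12,13); take (14,15); take (17,19).
Selected 6 observations.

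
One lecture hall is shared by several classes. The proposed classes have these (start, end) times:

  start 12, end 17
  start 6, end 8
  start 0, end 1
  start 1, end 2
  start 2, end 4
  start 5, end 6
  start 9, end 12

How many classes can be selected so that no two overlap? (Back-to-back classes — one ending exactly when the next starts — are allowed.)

7

Order by finish time; keep every interval that doesn't clash with the previous kept one.
By end time: (0,1), (1,2), (2,4), (5,6), (6,8), (9,12), (12,17).
Pick (0,1); next start ≥ 1 → (1,2); next start ≥ 2 → (2,4); next start ≥ 4 → (5,6); next start ≥ 6 → (6,8); next start ≥ 8 → (9,12); next start ≥ 12 → (12,17).
Selected 7 classes.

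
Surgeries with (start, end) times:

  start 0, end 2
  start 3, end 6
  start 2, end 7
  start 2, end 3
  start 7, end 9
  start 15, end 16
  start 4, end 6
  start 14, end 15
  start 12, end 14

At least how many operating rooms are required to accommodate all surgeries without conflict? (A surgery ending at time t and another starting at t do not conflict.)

3

Count concurrent intervals with a sweep; the peak is the room count.
starts: [0, 2, 2, 3, 4, 7, 12, 14, 15]
ends:   [2, 3, 6, 6, 7, 9, 14, 15, 16]
s0→1 e2→0 s2→1 s2→2 e3→1 s3→2 s4→3  — peak 3.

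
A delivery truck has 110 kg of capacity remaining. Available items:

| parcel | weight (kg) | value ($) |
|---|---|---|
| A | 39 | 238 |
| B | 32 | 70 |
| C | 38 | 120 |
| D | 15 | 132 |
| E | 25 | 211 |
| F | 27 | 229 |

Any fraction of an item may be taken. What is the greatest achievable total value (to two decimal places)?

822.63

Greedy by value/weight ratio, highest first.
Ratios (sorted): D 8.80, F 8.48, E 8.44, A 6.10, C 3.16, B 2.19
take D (15 @ 132); take F (27 @ 229); take E (25 @ 211); take A (39 @ 238); take 4/38 of C → 12.63. Capacity used 110/110.
Total value = 822.63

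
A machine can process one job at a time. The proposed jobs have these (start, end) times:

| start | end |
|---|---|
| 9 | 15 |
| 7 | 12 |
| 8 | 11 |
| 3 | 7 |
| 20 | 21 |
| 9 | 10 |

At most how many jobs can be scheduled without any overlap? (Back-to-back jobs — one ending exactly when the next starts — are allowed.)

3

Sorted by end: (3,7)  (9,10)  (8,11)  (7,12)  (9,15)  (20,21)
take (3,7); take (9,10); skip (9,15); take (20,21).
Selected 3 jobs.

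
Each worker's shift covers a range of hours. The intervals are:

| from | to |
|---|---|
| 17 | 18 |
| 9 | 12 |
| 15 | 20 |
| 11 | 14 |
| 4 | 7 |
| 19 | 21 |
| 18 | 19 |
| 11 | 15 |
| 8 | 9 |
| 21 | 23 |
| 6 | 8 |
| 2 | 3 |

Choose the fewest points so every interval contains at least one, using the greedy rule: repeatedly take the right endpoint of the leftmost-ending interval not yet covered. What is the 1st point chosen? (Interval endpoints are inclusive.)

3

Sort by right endpoint; whenever an interval is uncovered, place a point at its right end.
By right end: [2,3]  [4,7]  [6,8]  [8,9]  [9,12]  [11,14]  [11,15]  [17,18]  [18,19]  [15,20]  [19,21]  [21,23]
[2,3] uncovered → point at 3; [4,7] uncovered → point at 7; [8,9] uncovered → point at 9; [11,14] uncovered → point at 14; [17,18] uncovered → point at 18; [19,21] uncovered → point at 21.
Points: 3, 7, 9, 14, 18, 21 (6 total).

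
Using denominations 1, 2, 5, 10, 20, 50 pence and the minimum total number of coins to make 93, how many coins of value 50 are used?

Use the largest denomination that fits, subtract, and repeat.
93 = 1×50 + 2×20 + 1×2 + 1×1
Count of 50: 1

1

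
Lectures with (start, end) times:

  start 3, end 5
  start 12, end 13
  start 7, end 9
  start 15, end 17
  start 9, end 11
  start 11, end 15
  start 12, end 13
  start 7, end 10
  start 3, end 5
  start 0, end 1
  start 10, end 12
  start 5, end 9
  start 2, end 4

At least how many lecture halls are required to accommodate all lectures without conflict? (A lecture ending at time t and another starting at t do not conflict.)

3

The answer is the maximum number of intervals overlapping at any instant.
Events (time:±→running): 0:+→1 1:-→0 2:+→1 3:+→2 3:+→3 … peak 3.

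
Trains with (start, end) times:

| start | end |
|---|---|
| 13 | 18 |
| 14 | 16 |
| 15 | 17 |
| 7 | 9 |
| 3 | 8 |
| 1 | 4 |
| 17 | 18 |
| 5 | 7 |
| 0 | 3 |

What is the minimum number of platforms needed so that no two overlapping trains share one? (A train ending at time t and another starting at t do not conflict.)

3

The answer is the maximum number of intervals overlapping at any instant.
starts: [0, 1, 3, 5, 7, 13, 14, 15, 17]
ends:   [3, 4, 7, 8, 9, 16, 17, 18, 18]
s0→1 s1→2 e3→1 s3→2 e4→1 s5→2 e7→1 s7→2 e8→1 e9→0 s13→1 s14→2 s15→3  — peak 3.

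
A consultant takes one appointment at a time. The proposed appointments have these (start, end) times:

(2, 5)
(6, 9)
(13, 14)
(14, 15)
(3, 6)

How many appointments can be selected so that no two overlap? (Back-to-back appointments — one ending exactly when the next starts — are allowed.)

Greedy by earliest finish: after sorting by end time, pick each interval compatible with the last pick.
Sorted by end: (2,5)  (3,6)  (6,9)  (13,14)  (14,15)
take (2,5); take (6,9); take (13,14); take (14,15).
Selected 4 appointments.

4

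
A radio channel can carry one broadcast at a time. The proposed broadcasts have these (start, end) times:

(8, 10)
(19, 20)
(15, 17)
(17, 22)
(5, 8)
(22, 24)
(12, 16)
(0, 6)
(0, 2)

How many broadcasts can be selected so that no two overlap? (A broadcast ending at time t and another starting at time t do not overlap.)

Greedy by earliest finish: after sorting by end time, pick each interval compatible with the last pick.
By end time: (0,2), (0,6), (5,8), (8,10), (12,16), (15,17), (19,20), (17,22), (22,24).
Pick (0,2); next start ≥ 2 → (5,8); next start ≥ 8 → (8,10); next start ≥ 10 → (12,16); next start ≥ 16 → (19,20); next start ≥ 20 → (22,24).
Selected 6 broadcasts.

6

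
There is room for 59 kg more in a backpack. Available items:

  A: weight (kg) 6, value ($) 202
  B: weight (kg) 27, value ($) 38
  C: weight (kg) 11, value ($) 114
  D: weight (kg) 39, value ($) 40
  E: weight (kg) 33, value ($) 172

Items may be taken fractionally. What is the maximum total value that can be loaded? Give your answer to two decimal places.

Sort by value per unit weight and fill in that order.
Ratios (sorted): A 33.67, C 10.36, E 5.21, B 1.41, D 1.03
take A (6 @ 202); take C (11 @ 114); take E (33 @ 172); take 9/27 of B → 12.67. Capacity used 59/59.
Total value = 500.67

500.67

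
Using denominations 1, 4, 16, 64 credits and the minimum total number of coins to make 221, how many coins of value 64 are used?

3

Greedy: take as many of the largest coin as possible, then repeat with the remainder.
221 − 3×64→29 − 1×16→13 − 3×4→1 − 1×1→0
Count of 64: 3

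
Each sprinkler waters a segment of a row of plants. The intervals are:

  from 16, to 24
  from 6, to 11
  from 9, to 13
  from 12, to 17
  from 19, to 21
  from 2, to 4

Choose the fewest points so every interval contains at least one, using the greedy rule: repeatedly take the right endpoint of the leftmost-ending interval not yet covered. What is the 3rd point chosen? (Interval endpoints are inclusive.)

Process intervals by earliest right end; each time one isn't hit yet, stab at its right endpoint.
By right end: [2,4]  [6,11]  [9,13]  [12,17]  [19,21]  [16,24]
[2,4] uncovered → point at 4; [6,11] uncovered → point at 11; [12,17] uncovered → point at 17; [19,21] uncovered → point at 21.
Points: 4, 11, 17, 21 (4 total).

17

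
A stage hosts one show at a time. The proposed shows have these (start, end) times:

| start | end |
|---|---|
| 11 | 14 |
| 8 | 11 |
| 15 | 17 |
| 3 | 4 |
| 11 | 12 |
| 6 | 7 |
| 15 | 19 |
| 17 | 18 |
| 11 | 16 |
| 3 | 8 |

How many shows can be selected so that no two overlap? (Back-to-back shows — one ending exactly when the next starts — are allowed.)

Sort by end time and greedily take each interval whose start is ≥ the last chosen end.
Sorted by end: (3,4)  (6,7)  (3,8)  (8,11)  (11,12)  (11,14)  (11,16)  (15,17)  (17,18)  (15,19)
take (3,4); take (6,7); take (8,11); take (11,12); skip (11,16); take (15,17); take (17,18).
Selected 6 shows.

6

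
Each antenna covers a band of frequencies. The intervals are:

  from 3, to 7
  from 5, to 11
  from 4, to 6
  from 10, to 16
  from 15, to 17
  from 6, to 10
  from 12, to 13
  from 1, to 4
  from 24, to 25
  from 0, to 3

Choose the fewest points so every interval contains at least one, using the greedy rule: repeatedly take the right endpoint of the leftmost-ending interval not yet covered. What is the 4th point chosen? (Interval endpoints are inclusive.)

By right end: [0,3]  [1,4]  [4,6]  [3,7]  [6,10]  [5,11]  [12,13]  [10,16]  [15,17]  [24,25]
[0,3] uncovered → point at 3; [4,6] uncovered → point at 6; [12,13] uncovered → point at 13; [15,17] uncovered → point at 17; [24,25] uncovered → point at 25.
Points: 3, 6, 13, 17, 25 (5 total).

17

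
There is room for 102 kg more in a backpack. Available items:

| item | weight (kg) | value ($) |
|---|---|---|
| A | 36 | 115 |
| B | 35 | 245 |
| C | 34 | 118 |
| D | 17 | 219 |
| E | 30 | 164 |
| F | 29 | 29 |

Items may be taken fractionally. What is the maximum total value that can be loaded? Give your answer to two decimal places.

697.41

Sort by value per unit weight and fill in that order.
Order: D (219/17=12.88) > B (245/35=7.00) > E (164/30=5.47) > C (118/34=3.47) > A (115/36=3.19) > F (29/29=1.00)
Fill: take D (17 @ 219) → take B (35 @ 245) → take E (30 @ 164) → take 20/34 of C → 69.41; 102/102 used.
Total value = 697.41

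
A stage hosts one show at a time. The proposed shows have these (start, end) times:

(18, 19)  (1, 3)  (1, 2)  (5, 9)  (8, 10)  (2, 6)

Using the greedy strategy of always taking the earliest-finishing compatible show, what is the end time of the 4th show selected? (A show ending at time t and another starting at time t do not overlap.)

19

Sort by end time and greedily take each interval whose start is ≥ the last chosen end.
Sorted by end: (1,2)  (1,3)  (2,6)  (5,9)  (8,10)  (18,19)
take (1,2); take (2,6); skip (5,9); take (8,10); take (18,19).
Selected: (1,2) (2,6) (8,10) (18,19)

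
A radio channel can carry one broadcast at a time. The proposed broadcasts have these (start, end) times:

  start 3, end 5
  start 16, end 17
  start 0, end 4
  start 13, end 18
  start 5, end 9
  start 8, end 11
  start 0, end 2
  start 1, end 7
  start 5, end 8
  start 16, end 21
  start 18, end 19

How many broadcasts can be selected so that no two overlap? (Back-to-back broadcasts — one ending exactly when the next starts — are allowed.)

By end time: (0,2), (0,4), (3,5), (1,7), (5,8), (5,9), (8,11), (16,17), (13,18), (18,19), (16,21).
Pick (0,2); next start ≥ 2 → (3,5); next start ≥ 5 → (5,8); next start ≥ 8 → (8,11); next start ≥ 11 → (16,17); next start ≥ 17 → (18,19).
Selected 6 broadcasts.

6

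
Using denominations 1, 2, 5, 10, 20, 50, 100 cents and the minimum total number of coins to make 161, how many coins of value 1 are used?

Use the largest denomination that fits, subtract, and repeat.
161 = 1×100 + 1×50 + 1×10 + 1×1
Count of 1: 1

1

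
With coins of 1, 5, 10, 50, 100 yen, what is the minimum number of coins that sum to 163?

163 = 1×100 + 1×50 + 1×10 + 3×1
Total coins = 1 + 1 + 1 + 3 = 6

6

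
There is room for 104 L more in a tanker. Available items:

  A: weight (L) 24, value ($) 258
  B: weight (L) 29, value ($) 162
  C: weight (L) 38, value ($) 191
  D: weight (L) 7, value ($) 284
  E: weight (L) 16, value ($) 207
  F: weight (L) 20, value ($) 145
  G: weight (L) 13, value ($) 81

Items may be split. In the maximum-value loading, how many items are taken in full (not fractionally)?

Order: D (284/7=40.57) > E (207/16=12.94) > A (258/24=10.75) > F (145/20=7.25) > G (81/13=6.23) > B (162/29=5.59) > C (191/38=5.03)
Fill: take D (7 @ 284) → take E (16 @ 207) → take A (24 @ 258) → take F (20 @ 145) → take G (13 @ 81) → take 24/29 of B → 134.07; 104/104 used.
5 item(s) taken whole; one partial (take 24/29 of B).

5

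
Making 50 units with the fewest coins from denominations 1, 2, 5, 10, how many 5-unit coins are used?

0

Use the largest denomination that fits, subtract, and repeat.
50 = 5×10
Count of 5: 0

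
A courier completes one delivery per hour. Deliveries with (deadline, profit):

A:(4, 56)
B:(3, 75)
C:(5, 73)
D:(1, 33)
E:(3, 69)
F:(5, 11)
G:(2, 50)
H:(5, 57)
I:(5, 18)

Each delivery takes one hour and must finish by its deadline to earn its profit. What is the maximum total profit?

By profit: B(d3,75), C(d5,73), E(d3,69), H(d5,57), A(d4,56), G(d2,50), D(d1,33), I(d5,18), F(d5,11)
B→slot 3; C→slot 5; E→slot 2; H→slot 4; A→slot 1; G skipped; D skipped; I skipped; F skipped.
Profit = 56 + 69 + 75 + 57 + 73 = 330

330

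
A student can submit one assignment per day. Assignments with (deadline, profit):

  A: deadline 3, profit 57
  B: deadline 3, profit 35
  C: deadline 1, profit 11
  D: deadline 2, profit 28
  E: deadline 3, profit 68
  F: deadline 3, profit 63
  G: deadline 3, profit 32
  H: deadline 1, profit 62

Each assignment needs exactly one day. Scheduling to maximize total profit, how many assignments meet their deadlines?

3

Take jobs in profit order; each goes to the latest open slot no later than its deadline.
Profit order: E=68 F=63 H=62 A=57 B=35 G=32 D=28 C=11
Assign: E→slot 3, F→slot 2, H→slot 1, A skipped, B skipped, G skipped, D skipped, C skipped.
Slots: [1:H] [2:F] [3:E]
3 of 8 scheduled.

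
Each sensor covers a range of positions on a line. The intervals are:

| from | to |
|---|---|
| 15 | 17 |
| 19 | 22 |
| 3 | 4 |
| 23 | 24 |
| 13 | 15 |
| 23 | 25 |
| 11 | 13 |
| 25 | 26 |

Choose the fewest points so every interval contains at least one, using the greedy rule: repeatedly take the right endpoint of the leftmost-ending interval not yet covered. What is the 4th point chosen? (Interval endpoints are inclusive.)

Process intervals by earliest right end; each time one isn't hit yet, stab at its right endpoint.
Sorted: [3,4] [11,13] [13,15] [15,17] [19,22] [23,24] [23,25] [25,26]
{[3,4]} hit by 4; {[11,13],[13,15]} hit by 13; {[15,17]} hit by 17; {[19,22]} hit by 22; {[23,24],[23,25]} hit by 24; {[25,26]} hit by 26.
Points: 4, 13, 17, 22, 24, 26 (6 total).

22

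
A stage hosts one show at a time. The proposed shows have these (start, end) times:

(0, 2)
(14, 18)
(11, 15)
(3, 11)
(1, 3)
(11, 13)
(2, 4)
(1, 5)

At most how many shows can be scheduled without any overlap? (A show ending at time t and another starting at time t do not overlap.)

4

Greedy by earliest finish: after sorting by end time, pick each interval compatible with the last pick.
By end time: (0,2), (1,3), (2,4), (1,5), (3,11), (11,13), (11,15), (14,18).
Pick (0,2); next start ≥ 2 → (2,4); next start ≥ 4 → (11,13); next start ≥ 13 → (14,18).
Selected 4 shows.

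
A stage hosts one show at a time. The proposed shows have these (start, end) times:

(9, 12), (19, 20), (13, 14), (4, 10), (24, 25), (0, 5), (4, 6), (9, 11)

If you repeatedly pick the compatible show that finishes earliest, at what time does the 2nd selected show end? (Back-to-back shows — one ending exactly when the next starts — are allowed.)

Greedy by earliest finish: after sorting by end time, pick each interval compatible with the last pick.
By end time: (0,5), (4,6), (4,10), (9,11), (9,12), (13,14), (19,20), (24,25).
Pick (0,5); next start ≥ 5 → (9,11); next start ≥ 11 → (13,14); next start ≥ 14 → (19,20); next start ≥ 20 → (24,25).
Selected: (0,5) (9,11) (13,14) (19,20) (24,25)

11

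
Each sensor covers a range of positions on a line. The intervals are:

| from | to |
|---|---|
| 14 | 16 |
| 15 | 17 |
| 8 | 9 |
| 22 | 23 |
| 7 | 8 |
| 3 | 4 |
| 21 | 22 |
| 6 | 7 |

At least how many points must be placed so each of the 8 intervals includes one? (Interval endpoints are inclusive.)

Sorted: [3,4] [6,7] [7,8] [8,9] [14,16] [15,17] [21,22] [22,23]
{[3,4]} hit by 4; {[6,7],[7,8]} hit by 7; {[8,9]} hit by 9; {[14,16],[15,17]} hit by 16; {[21,22],[22,23]} hit by 22.
Points: 4, 7, 9, 16, 22 (5 total).

5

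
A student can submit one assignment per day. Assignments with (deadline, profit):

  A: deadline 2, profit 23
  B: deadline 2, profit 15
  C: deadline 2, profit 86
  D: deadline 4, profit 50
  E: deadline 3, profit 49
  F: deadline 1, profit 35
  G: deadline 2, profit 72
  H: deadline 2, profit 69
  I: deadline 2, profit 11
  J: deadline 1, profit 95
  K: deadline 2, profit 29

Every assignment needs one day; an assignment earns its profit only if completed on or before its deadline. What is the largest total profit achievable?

Sort by profit descending; place each in the latest free slot ≤ its deadline.
Profit order: J=95 C=86 G=72 H=69 D=50 E=49 F=35 K=29 A=23 B=15 I=11
Assign: J→slot 1, C→slot 2, G skipped, H skipped, D→slot 4, E→slot 3, F skipped, K skipped, A skipped, B skipped, I skipped.
Slots: [1:J] [2:C] [3:E] [4:D]
Profit = 95 + 86 + 49 + 50 = 280

280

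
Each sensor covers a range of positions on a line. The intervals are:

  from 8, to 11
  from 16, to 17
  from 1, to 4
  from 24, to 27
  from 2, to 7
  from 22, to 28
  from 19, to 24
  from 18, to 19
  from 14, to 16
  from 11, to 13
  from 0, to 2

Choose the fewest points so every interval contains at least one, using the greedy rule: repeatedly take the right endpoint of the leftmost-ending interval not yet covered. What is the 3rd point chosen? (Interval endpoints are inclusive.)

Process intervals by earliest right end; each time one isn't hit yet, stab at its right endpoint.
Sorted: [0,2] [1,4] [2,7] [8,11] [11,13] [14,16] [16,17] [18,19] [19,24] [24,27] [22,28]
{[0,2],[1,4],[2,7]} hit by 2; {[8,11],[11,13]} hit by 11; {[14,16],[16,17]} hit by 16; {[18,19],[19,24]} hit by 19; {[24,27],[22,28]} hit by 27.
Points: 2, 11, 16, 19, 27 (5 total).

16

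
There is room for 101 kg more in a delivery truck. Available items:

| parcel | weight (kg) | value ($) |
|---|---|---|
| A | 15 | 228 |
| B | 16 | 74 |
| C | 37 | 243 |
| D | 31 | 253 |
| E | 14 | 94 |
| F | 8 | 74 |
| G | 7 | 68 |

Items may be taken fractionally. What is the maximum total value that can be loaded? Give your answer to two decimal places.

Order: A (228/15=15.20) > G (68/7=9.71) > F (74/8=9.25) > D (253/31=8.16) > E (94/14=6.71) > C (243/37=6.57) > B (74/16=4.62)
Fill: take A (15 @ 228) → take G (7 @ 68) → take F (8 @ 74) → take D (31 @ 253) → take E (14 @ 94) → take 26/37 of C → 170.76; 101/101 used.
Total value = 887.76

887.76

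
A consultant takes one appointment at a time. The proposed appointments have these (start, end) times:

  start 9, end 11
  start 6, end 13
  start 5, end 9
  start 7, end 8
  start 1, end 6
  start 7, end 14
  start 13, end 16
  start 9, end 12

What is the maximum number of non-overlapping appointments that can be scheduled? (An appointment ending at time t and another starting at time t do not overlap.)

By end time: (1,6), (7,8), (5,9), (9,11), (9,12), (6,13), (7,14), (13,16).
Pick (1,6); next start ≥ 6 → (7,8); next start ≥ 8 → (9,11); next start ≥ 11 → (13,16).
Selected 4 appointments.

4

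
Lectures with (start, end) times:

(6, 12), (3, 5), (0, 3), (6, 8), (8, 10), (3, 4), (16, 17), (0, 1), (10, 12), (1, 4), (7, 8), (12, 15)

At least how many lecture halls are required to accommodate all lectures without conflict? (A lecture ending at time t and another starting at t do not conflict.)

3

starts: [0, 0, 1, 3, 3, 6, 6, 7, 8, 10, 12, 16]
ends:   [1, 3, 4, 4, 5, 8, 8, 10, 12, 12, 15, 17]
s0→1 s0→2 e1→1 s1→2 e3→1 s3→2 s3→3  — peak 3.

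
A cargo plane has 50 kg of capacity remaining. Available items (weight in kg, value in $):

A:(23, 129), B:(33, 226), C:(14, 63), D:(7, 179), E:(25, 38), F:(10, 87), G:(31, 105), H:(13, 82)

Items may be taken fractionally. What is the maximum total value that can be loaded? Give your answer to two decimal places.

Greedy by value/weight ratio, highest first.
Order: D (179/7=25.57) > F (87/10=8.70) > B (226/33=6.85) > H (82/13=6.31) > A (129/23=5.61) > C (63/14=4.50) > G (105/31=3.39) > E (38/25=1.52)
Fill: take D (7 @ 179) → take F (10 @ 87) → take B (33 @ 226); 50/50 used.
Total value = 492.00

492.00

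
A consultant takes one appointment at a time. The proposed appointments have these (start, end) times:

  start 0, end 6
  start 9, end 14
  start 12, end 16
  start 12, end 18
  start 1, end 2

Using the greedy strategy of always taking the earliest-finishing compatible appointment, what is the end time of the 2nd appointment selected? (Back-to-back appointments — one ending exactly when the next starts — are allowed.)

Sort by end time and greedily take each interval whose start is ≥ the last chosen end.
Sorted by end: (1,2)  (0,6)  (9,14)  (12,16)  (12,18)
take (1,2); skip (0,6); take (9,14); skip (12,16).
Selected: (1,2) (9,14)

14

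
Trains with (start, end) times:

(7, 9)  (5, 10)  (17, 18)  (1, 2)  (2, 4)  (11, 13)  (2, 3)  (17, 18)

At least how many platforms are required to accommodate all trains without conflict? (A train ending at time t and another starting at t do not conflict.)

2

Count concurrent intervals with a sweep; the peak is the room count.
starts: [1, 2, 2, 5, 7, 11, 17, 17]
ends:   [2, 3, 4, 9, 10, 13, 18, 18]
s1→1 e2→0 s2→1 s2→2  — peak 2.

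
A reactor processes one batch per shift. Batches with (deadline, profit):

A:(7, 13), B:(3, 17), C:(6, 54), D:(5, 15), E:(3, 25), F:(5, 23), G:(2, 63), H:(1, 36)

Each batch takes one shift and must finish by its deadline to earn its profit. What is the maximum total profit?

229

Take jobs in profit order; each goes to the latest open slot no later than its deadline.
Profit order: G=63 C=54 H=36 E=25 F=23 B=17 D=15 A=13
Assign: G→slot 2, C→slot 6, H→slot 1, E→slot 3, F→slot 5, B skipped, D→slot 4, A→slot 7.
Slots: [1:H] [2:G] [3:E] [4:D] [5:F] [6:C] [7:A]
Profit = 36 + 63 + 25 + 15 + 23 + 54 + 13 = 229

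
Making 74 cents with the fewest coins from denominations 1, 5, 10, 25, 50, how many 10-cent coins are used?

Greedy: take as many of the largest coin as possible, then repeat with the remainder.
74 = 1×50 + 2×10 + 4×1
Count of 10: 2

2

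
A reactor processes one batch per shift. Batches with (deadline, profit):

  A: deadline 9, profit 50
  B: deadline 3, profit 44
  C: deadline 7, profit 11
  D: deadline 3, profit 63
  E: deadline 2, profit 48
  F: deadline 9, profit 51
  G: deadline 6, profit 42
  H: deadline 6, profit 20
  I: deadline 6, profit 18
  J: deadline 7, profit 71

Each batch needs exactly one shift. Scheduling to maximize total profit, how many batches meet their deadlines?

9

By profit: J(d7,71), D(d3,63), F(d9,51), A(d9,50), E(d2,48), B(d3,44), G(d6,42), H(d6,20), I(d6,18), C(d7,11)
J→slot 7; D→slot 3; F→slot 9; A→slot 8; E→slot 2; B→slot 1; G→slot 6; H→slot 5; I→slot 4; C skipped.
9 of 10 scheduled.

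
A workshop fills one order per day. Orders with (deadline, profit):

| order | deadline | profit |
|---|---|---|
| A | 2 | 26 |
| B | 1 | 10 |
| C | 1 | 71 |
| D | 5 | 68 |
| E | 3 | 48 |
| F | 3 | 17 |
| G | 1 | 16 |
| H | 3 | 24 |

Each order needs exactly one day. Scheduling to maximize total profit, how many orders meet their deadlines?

By profit: C(d1,71), D(d5,68), E(d3,48), A(d2,26), H(d3,24), F(d3,17), G(d1,16), B(d1,10)
C→slot 1; D→slot 5; E→slot 3; A→slot 2; H skipped; F skipped; G skipped; B skipped.
4 of 8 scheduled.

4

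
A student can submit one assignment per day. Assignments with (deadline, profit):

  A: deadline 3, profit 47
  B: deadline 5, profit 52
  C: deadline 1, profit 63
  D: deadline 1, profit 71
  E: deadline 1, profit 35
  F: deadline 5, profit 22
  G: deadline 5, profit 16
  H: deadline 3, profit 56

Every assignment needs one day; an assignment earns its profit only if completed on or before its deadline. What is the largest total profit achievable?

248

By profit: D(d1,71), C(d1,63), H(d3,56), B(d5,52), A(d3,47), E(d1,35), F(d5,22), G(d5,16)
D→slot 1; C skipped; H→slot 3; B→slot 5; A→slot 2; E skipped; F→slot 4; G skipped.
Profit = 71 + 47 + 56 + 22 + 52 = 248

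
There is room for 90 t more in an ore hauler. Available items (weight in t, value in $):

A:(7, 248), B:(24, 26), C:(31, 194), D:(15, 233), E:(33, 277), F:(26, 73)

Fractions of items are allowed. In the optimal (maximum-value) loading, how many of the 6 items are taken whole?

4

Ratios (sorted): A 35.43, D 15.53, E 8.39, C 6.26, F 2.81, B 1.08
take A (7 @ 248); take D (15 @ 233); take E (33 @ 277); take C (31 @ 194); take 4/26 of F → 11.23. Capacity used 90/90.
4 item(s) taken whole; one partial (take 4/26 of F).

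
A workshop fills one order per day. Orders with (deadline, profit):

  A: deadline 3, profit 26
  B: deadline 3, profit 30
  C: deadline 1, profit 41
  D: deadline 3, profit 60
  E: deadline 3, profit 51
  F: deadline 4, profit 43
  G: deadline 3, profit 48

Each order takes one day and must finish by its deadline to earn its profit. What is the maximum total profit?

Profit order: D=60 E=51 G=48 F=43 C=41 B=30 A=26
Assign: D→slot 3, E→slot 2, G→slot 1, F→slot 4, C skipped, B skipped, A skipped.
Slots: [1:G] [2:E] [3:D] [4:F]
Profit = 48 + 51 + 60 + 43 = 202

202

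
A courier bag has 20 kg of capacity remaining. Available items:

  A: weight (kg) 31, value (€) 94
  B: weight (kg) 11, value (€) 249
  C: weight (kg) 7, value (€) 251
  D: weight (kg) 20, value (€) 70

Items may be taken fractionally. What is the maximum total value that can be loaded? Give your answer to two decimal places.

507.00

Greedy by value/weight ratio, highest first.
Order: C (251/7=35.86) > B (249/11=22.64) > D (70/20=3.50) > A (94/31=3.03)
Fill: take C (7 @ 251) → take B (11 @ 249) → take 2/20 of D → 7.00; 20/20 used.
Total value = 507.00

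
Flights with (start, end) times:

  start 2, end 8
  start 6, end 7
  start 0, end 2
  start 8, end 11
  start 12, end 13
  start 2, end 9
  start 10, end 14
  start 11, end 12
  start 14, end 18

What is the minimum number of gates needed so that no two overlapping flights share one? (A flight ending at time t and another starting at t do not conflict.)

starts: [0, 2, 2, 6, 8, 10, 11, 12, 14]
ends:   [2, 7, 8, 9, 11, 12, 13, 14, 18]
s0→1 e2→0 s2→1 s2→2 s6→3  — peak 3.

3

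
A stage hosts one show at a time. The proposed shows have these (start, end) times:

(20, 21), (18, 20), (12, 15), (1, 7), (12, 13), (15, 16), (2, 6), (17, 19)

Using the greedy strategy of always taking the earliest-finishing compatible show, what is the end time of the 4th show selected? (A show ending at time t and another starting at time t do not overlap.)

19

Sorted by end: (2,6)  (1,7)  (12,13)  (12,15)  (15,16)  (17,19)  (18,20)  (20,21)
take (2,6); skip (1,7); take (12,13); skip (12,15); take (15,16); take (17,19); take (20,21).
Selected: (2,6) (12,13) (15,16) (17,19) (20,21)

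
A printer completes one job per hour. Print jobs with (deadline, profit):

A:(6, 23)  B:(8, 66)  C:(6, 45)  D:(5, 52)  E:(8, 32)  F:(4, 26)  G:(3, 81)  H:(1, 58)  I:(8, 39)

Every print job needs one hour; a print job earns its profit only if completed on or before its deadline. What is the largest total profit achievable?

Take jobs in profit order; each goes to the latest open slot no later than its deadline.
By profit: G(d3,81), B(d8,66), H(d1,58), D(d5,52), C(d6,45), I(d8,39), E(d8,32), F(d4,26), A(d6,23)
G→slot 3; B→slot 8; H→slot 1; D→slot 5; C→slot 6; I→slot 7; E→slot 4; F→slot 2; A skipped.
Profit = 58 + 26 + 81 + 32 + 52 + 45 + 39 + 66 = 399

399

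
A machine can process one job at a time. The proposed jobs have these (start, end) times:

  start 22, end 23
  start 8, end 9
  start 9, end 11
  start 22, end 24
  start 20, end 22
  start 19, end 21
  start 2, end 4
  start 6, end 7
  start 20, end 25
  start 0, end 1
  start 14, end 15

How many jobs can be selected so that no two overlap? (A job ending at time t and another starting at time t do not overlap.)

Sort by end time and greedily take each interval whose start is ≥ the last chosen end.
Sorted by end: (0,1)  (2,4)  (6,7)  (8,9)  (9,11)  (14,15)  (19,21)  (20,22)  (22,23)  (22,24)  (20,25)
take (0,1); take (2,4); take (6,7); take (8,9); take (9,11); take (14,15); take (19,21); take (22,23).
Selected 8 jobs.

8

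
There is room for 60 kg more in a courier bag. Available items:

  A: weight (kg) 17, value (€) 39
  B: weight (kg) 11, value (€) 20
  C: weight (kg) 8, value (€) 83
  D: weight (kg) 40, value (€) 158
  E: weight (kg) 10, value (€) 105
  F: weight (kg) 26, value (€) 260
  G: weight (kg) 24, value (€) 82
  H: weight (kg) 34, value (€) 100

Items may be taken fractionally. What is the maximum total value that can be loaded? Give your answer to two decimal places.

511.20

Greedy by value/weight ratio, highest first.
Order: E (105/10=10.50) > C (83/8=10.38) > F (260/26=10.00) > D (158/40=3.95) > G (82/24=3.42) > H (100/34=2.94) > A (39/17=2.29) > B (20/11=1.82)
Fill: take E (10 @ 105) → take C (8 @ 83) → take F (26 @ 260) → take 16/40 of D → 63.20; 60/60 used.
Total value = 511.20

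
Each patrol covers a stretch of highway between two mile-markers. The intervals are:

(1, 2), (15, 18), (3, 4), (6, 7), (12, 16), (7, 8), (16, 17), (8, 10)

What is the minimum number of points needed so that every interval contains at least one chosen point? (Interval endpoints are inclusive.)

Process intervals by earliest right end; each time one isn't hit yet, stab at its right endpoint.
Sorted: [1,2] [3,4] [6,7] [7,8] [8,10] [12,16] [16,17] [15,18]
{[1,2]} hit by 2; {[3,4]} hit by 4; {[6,7],[7,8]} hit by 7; {[8,10]} hit by 10; {[12,16],[16,17],[15,18]} hit by 16.
Points: 2, 4, 7, 10, 16 (5 total).

5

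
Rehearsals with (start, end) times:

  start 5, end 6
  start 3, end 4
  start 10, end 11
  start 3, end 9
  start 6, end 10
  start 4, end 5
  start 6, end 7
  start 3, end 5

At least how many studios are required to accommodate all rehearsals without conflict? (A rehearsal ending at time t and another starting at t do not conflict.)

3

Events (time:±→running): 3:+→1 3:+→2 3:+→3 … peak 3.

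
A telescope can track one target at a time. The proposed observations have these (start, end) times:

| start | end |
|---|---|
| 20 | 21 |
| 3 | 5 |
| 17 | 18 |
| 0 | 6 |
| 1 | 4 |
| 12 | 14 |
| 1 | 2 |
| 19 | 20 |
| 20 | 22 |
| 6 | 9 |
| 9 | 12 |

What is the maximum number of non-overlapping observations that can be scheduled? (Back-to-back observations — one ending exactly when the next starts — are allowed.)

Order by finish time; keep every interval that doesn't clash with the previous kept one.
By end time: (1,2), (1,4), (3,5), (0,6), (6,9), (9,12), (12,14), (17,18), (19,20), (20,21), (20,22).
Pick (1,2); next start ≥ 2 → (3,5); next start ≥ 5 → (6,9); next start ≥ 9 → (9,12); next start ≥ 12 → (12,14); next start ≥ 14 → (17,18); next start ≥ 18 → (19,20); next start ≥ 20 → (20,21).
Selected 8 observations.

8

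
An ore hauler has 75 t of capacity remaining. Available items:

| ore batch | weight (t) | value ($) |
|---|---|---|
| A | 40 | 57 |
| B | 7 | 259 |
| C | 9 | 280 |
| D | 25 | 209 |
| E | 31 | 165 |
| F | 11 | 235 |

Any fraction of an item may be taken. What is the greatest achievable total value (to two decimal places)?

1105.42

Order: B (259/7=37.00) > C (280/9=31.11) > F (235/11=21.36) > D (209/25=8.36) > E (165/31=5.32) > A (57/40=1.43)
Fill: take B (7 @ 259) → take C (9 @ 280) → take F (11 @ 235) → take D (25 @ 209) → take 23/31 of E → 122.42; 75/75 used.
Total value = 1105.42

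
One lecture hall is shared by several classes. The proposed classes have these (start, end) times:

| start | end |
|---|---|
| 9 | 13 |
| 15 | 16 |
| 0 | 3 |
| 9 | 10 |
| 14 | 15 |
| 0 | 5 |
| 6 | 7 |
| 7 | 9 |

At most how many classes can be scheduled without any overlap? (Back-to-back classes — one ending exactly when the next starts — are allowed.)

6

Sort by end time and greedily take each interval whose start is ≥ the last chosen end.
By end time: (0,3), (0,5), (6,7), (7,9), (9,10), (9,13), (14,15), (15,16).
Pick (0,3); next start ≥ 3 → (6,7); next start ≥ 7 → (7,9); next start ≥ 9 → (9,10); next start ≥ 10 → (14,15); next start ≥ 15 → (15,16).
Selected 6 classes.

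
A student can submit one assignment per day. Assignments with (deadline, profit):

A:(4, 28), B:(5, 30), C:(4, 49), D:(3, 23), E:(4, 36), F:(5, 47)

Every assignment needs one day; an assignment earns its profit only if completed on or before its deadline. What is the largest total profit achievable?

Take jobs in profit order; each goes to the latest open slot no later than its deadline.
Profit order: C=49 F=47 E=36 B=30 A=28 D=23
Assign: C→slot 4, F→slot 5, E→slot 3, B→slot 2, A→slot 1, D skipped.
Slots: [1:A] [2:B] [3:E] [4:C] [5:F]
Profit = 28 + 30 + 36 + 49 + 47 = 190

190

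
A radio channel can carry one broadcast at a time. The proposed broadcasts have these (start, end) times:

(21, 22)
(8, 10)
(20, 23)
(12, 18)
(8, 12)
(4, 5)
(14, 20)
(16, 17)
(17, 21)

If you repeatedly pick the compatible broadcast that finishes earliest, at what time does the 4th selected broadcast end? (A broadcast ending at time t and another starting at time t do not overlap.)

Greedy by earliest finish: after sorting by end time, pick each interval compatible with the last pick.
By end time: (4,5), (8,10), (8,12), (16,17), (12,18), (14,20), (17,21), (21,22), (20,23).
Pick (4,5); next start ≥ 5 → (8,10); next start ≥ 10 → (16,17); next start ≥ 17 → (17,21); next start ≥ 21 → (21,22).
Selected: (4,5) (8,10) (16,17) (17,21) (21,22)

21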